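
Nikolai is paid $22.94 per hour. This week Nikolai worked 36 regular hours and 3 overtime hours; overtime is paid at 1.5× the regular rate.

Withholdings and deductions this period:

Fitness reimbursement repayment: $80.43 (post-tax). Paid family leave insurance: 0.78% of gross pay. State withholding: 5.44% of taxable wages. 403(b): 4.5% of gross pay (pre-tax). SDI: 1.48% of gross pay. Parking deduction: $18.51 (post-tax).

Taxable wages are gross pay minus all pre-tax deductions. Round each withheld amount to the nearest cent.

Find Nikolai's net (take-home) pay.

$719.05

Regular pay: 36 × $22.94 = $825.84
Overtime pay: 3 × $22.94 × 1.5 = $103.23
Gross pay = $825.84 + $103.23 = $929.07
403(b): $929.07 × 0.045 = $41.81
Taxable wages = $929.07 − $41.81 = $887.26
State withholding: $887.26 × 0.0544 = $48.27
Paid family leave insurance: $929.07 × 0.0078 = $7.25
SDI: $929.07 × 0.0148 = $13.75
Parking deduction: $18.51
Fitness reimbursement repayment: $80.43
Total deductions = $41.81 + $48.27 + $7.25 + $13.75 + $18.51 + $80.43 = $210.02
Net pay = $929.07 − $210.02 = $719.05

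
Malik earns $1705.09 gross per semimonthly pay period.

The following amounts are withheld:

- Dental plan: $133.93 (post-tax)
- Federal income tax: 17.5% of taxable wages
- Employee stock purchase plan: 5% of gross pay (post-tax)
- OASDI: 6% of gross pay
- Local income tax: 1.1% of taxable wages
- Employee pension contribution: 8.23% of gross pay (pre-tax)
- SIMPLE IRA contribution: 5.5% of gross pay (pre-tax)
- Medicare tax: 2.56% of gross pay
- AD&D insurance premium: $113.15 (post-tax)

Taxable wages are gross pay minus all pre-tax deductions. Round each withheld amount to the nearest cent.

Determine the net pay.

$719.09

Employee pension contribution: $1705.09 × 0.0823 = $140.33
SIMPLE IRA contribution: $1705.09 × 0.055 = $93.78
Pre-tax total = $140.33 + $93.78 = $234.11
Taxable wages = $1705.09 − $234.11 = $1470.98
Federal income tax: $1470.98 × 0.175 = $257.42
Local income tax: $1470.98 × 0.011 = $16.18
OASDI: $1705.09 × 0.06 = $102.31
Medicare tax: $1705.09 × 0.0256 = $43.65
Employee stock purchase plan: $1705.09 × 0.05 = $85.25
Dental plan: $133.93
AD&D insurance premium: $113.15
Total deductions = $140.33 + $93.78 + $257.42 + $16.18 + $102.31 + $43.65 + $85.25 + $133.93 + $113.15 = $986.00
Net pay = $1705.09 − $986.00 = $719.09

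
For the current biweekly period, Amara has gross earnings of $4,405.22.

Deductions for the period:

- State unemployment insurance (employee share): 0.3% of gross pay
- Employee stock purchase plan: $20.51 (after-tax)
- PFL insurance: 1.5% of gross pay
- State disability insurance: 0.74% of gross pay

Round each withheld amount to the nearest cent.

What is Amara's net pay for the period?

State unemployment insurance (employee share): $4,405.22 × 0.003 = $13.22
PFL insurance: $4,405.22 × 0.015 = $66.08
State disability insurance: $4,405.22 × 0.0074 = $32.60
Employee stock purchase plan: $20.51
Total deductions = $13.22 + $66.08 + $32.60 + $20.51 = $132.41
Net pay = $4,405.22 − $132.41 = $4,272.81

$4,272.81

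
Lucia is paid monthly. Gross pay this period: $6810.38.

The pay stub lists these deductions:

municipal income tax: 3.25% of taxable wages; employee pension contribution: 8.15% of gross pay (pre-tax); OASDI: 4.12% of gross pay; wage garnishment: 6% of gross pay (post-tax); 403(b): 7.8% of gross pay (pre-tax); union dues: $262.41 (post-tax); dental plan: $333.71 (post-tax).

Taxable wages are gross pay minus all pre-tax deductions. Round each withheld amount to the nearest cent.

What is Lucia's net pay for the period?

$4252.76

403(b): $6810.38 × 0.078 = $531.21
Employee pension contribution: $6810.38 × 0.0815 = $555.05
Pre-tax total = $531.21 + $555.05 = $1086.26
Taxable wages = $6810.38 − $1086.26 = $5724.12
Municipal income tax: $5724.12 × 0.0325 = $186.03
OASDI: $6810.38 × 0.0412 = $280.59
Dental plan: $333.71
Wage garnishment: $6810.38 × 0.06 = $408.62
Union dues: $262.41
Total deductions = $531.21 + $555.05 + $186.03 + $280.59 + $333.71 + $408.62 + $262.41 = $2557.62
Net pay = $6810.38 − $2557.62 = $4252.76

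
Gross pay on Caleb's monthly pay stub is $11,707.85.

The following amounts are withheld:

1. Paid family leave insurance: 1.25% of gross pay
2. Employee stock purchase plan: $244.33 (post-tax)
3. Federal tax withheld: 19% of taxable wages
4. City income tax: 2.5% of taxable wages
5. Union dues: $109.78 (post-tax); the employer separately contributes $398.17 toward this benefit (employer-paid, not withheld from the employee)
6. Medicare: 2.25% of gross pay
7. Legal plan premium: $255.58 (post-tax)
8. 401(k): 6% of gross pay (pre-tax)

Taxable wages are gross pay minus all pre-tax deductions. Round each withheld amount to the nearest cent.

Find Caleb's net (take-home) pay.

401(k): $11,707.85 × 0.06 = $702.47
Taxable wages = $11,707.85 − $702.47 = $11,005.38
City income tax: $11,005.38 × 0.025 = $275.13
Federal tax withheld: $11,005.38 × 0.19 = $2,091.02
Paid family leave insurance: $11,707.85 × 0.0125 = $146.35
Medicare: $11,707.85 × 0.0225 = $263.43
Employee stock purchase plan: $244.33
Union dues: $109.78
Legal plan premium: $255.58
(Employer's $398.17 toward union dues is not withheld from the employee.)
Total deductions = $702.47 + $275.13 + $2,091.02 + $146.35 + $263.43 + $244.33 + $109.78 + $255.58 = $4,088.09
Net pay = $11,707.85 − $4,088.09 = $7,619.76

$7,619.76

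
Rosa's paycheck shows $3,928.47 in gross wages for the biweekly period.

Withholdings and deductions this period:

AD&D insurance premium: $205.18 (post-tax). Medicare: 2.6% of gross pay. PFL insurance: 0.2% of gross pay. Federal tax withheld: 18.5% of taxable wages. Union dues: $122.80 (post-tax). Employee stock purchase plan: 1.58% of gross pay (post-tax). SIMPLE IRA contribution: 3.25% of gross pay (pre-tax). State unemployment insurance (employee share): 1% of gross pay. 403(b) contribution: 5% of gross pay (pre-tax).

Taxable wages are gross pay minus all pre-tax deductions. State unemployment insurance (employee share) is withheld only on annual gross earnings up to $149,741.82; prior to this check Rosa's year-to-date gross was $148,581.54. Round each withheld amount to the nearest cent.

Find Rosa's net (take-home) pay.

403(b) contribution: $3,928.47 × 0.05 = $196.42
SIMPLE IRA contribution: $3,928.47 × 0.0325 = $127.68
Pre-tax total = $196.42 + $127.68 = $324.10
Taxable wages = $3,928.47 − $324.10 = $3,604.37
Federal tax withheld: $3,604.37 × 0.185 = $666.81
Medicare: $3,928.47 × 0.026 = $102.14
PFL insurance: $3,928.47 × 0.002 = $7.86
State unemployment insurance (employee share): only $149,741.82 − $148,581.54 = $1,160.28 of this check is subject → $1,160.28 × 0.01 = $11.60
Employee stock purchase plan: $3,928.47 × 0.0158 = $62.07
Union dues: $122.80
AD&D insurance premium: $205.18
Total deductions = $196.42 + $127.68 + $666.81 + $102.14 + $7.86 + $11.60 + $62.07 + $122.80 + $205.18 = $1,502.56
Net pay = $3,928.47 − $1,502.56 = $2,425.91

$2,425.91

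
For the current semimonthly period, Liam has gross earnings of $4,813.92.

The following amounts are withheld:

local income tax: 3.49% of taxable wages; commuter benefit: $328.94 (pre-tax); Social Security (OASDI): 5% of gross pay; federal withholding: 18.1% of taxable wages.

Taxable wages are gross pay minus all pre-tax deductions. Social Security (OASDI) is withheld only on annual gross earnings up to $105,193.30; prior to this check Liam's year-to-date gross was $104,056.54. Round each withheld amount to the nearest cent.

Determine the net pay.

Commuter benefit: $328.94
Taxable wages = $4,813.92 − $328.94 = $4,484.98
Federal withholding: $4,484.98 × 0.181 = $811.78
Local income tax: $4,484.98 × 0.0349 = $156.53
Social Security (OASDI): only $105,193.30 − $104,056.54 = $1,136.76 of this check is subject → $1,136.76 × 0.05 = $56.84
Total deductions = $328.94 + $811.78 + $156.53 + $56.84 = $1,354.09
Net pay = $4,813.92 − $1,354.09 = $3,459.83

$3,459.83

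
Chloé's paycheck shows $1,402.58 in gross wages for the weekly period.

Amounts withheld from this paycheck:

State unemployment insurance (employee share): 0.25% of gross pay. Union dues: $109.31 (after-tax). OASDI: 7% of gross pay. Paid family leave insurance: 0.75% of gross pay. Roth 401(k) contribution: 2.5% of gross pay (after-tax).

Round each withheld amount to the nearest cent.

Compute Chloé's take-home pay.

OASDI: $1,402.58 × 0.07 = $98.18
State unemployment insurance (employee share): $1,402.58 × 0.0025 = $3.51
Paid family leave insurance: $1,402.58 × 0.0075 = $10.52
Union dues: $109.31
Roth 401(k) contribution: $1,402.58 × 0.025 = $35.06
Total deductions = $98.18 + $3.51 + $10.52 + $109.31 + $35.06 = $256.58
Net pay = $1,402.58 − $256.58 = $1,146.00

$1,146.00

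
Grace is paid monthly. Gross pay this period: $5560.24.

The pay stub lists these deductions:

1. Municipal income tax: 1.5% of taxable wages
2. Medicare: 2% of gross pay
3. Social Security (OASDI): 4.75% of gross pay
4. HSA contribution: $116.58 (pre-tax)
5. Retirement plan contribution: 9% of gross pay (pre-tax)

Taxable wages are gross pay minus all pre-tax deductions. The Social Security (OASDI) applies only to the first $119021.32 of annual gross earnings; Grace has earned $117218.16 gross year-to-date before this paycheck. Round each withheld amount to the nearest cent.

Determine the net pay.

HSA contribution: $116.58
Retirement plan contribution: $5560.24 × 0.09 = $500.42
Pre-tax total = $116.58 + $500.42 = $617.00
Taxable wages = $5560.24 − $617.00 = $4943.24
Municipal income tax: $4943.24 × 0.015 = $74.15
Medicare: $5560.24 × 0.02 = $111.20
Social Security (OASDI): only $119021.32 − $117218.16 = $1803.16 of this check is subject → $1803.16 × 0.0475 = $85.65
Total deductions = $116.58 + $500.42 + $74.15 + $111.20 + $85.65 = $888.00
Net pay = $5560.24 − $888.00 = $4672.24

$4672.24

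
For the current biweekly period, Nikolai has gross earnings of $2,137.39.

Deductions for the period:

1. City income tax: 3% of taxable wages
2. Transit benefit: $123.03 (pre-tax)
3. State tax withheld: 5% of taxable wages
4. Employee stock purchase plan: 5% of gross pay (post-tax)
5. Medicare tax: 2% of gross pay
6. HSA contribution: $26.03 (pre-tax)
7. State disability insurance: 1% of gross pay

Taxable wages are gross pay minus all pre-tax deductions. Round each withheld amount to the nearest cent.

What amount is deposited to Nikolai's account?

$1,658.27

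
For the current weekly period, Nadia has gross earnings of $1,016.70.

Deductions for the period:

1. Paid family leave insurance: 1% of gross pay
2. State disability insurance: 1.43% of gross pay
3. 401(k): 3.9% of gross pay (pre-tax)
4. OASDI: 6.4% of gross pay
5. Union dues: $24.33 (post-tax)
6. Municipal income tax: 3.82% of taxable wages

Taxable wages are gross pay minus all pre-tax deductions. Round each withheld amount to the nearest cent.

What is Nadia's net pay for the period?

401(k): $1,016.70 × 0.039 = $39.65
Taxable wages = $1,016.70 − $39.65 = $977.05
Municipal income tax: $977.05 × 0.0382 = $37.32
OASDI: $1,016.70 × 0.064 = $65.07
Paid family leave insurance: $1,016.70 × 0.01 = $10.17
State disability insurance: $1,016.70 × 0.0143 = $14.54
Union dues: $24.33
Total deductions = $39.65 + $37.32 + $65.07 + $10.17 + $14.54 + $24.33 = $191.08
Net pay = $1,016.70 − $191.08 = $825.62

$825.62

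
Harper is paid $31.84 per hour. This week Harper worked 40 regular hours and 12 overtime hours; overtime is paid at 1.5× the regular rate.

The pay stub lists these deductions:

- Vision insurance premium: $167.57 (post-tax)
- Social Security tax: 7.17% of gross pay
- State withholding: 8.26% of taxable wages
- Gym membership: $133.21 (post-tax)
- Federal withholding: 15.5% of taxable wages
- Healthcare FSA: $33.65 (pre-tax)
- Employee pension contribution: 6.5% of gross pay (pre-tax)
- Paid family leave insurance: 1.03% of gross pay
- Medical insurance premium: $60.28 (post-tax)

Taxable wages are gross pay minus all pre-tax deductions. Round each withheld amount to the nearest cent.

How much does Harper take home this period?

$778.28

Regular pay: 40 × $31.84 = $1,273.60
Overtime pay: 12 × $31.84 × 1.5 = $573.12
Gross pay = $1,273.60 + $573.12 = $1,846.72
Healthcare FSA: $33.65
Employee pension contribution: $1,846.72 × 0.065 = $120.04
Pre-tax total = $33.65 + $120.04 = $153.69
Taxable wages = $1,846.72 − $153.69 = $1,693.03
Federal withholding: $1,693.03 × 0.155 = $262.42
State withholding: $1,693.03 × 0.0826 = $139.84
Paid family leave insurance: $1,846.72 × 0.0103 = $19.02
Social Security tax: $1,846.72 × 0.0717 = $132.41
Vision insurance premium: $167.57
Gym membership: $133.21
Medical insurance premium: $60.28
Total deductions = $33.65 + $120.04 + $262.42 + $139.84 + $19.02 + $132.41 + $167.57 + $133.21 + $60.28 = $1,068.44
Net pay = $1,846.72 − $1,068.44 = $778.28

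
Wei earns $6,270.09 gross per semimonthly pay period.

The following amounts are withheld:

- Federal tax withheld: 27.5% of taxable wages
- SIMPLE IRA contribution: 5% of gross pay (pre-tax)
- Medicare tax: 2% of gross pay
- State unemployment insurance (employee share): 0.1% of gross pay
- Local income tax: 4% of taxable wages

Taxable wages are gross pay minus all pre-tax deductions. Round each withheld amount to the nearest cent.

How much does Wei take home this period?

$3,948.60

SIMPLE IRA contribution: $6,270.09 × 0.05 = $313.50
Taxable wages = $6,270.09 − $313.50 = $5,956.59
Local income tax: $5,956.59 × 0.04 = $238.26
Federal tax withheld: $5,956.59 × 0.275 = $1,638.06
Medicare tax: $6,270.09 × 0.02 = $125.40
State unemployment insurance (employee share): $6,270.09 × 0.001 = $6.27
Total deductions = $313.50 + $238.26 + $1,638.06 + $125.40 + $6.27 = $2,321.49
Net pay = $6,270.09 − $2,321.49 = $3,948.60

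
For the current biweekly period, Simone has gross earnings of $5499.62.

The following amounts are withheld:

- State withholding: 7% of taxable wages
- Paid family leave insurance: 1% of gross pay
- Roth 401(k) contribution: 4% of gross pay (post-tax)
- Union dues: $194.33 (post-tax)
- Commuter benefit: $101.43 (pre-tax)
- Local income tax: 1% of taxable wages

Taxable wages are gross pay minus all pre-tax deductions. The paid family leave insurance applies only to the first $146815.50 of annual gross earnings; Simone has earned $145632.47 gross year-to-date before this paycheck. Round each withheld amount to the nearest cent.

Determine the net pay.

$4540.20

Commuter benefit: $101.43
Taxable wages = $5499.62 − $101.43 = $5398.19
Local income tax: $5398.19 × 0.01 = $53.98
State withholding: $5398.19 × 0.07 = $377.87
Paid family leave insurance: only $146815.50 − $145632.47 = $1183.03 of this check is subject → $1183.03 × 0.01 = $11.83
Roth 401(k) contribution: $5499.62 × 0.04 = $219.98
Union dues: $194.33
Total deductions = $101.43 + $53.98 + $377.87 + $11.83 + $219.98 + $194.33 = $959.42
Net pay = $5499.62 − $959.42 = $4540.20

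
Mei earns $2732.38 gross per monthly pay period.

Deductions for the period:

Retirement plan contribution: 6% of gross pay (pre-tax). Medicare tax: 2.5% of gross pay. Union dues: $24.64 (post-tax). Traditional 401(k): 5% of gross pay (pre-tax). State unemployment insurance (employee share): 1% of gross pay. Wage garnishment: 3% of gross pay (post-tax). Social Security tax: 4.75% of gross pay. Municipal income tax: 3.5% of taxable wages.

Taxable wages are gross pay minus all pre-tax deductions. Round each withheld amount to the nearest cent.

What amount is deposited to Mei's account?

Traditional 401(k): $2732.38 × 0.05 = $136.62
Retirement plan contribution: $2732.38 × 0.06 = $163.94
Pre-tax total = $136.62 + $163.94 = $300.56
Taxable wages = $2732.38 − $300.56 = $2431.82
Municipal income tax: $2431.82 × 0.035 = $85.11
Medicare tax: $2732.38 × 0.025 = $68.31
Social Security tax: $2732.38 × 0.0475 = $129.79
State unemployment insurance (employee share): $2732.38 × 0.01 = $27.32
Union dues: $24.64
Wage garnishment: $2732.38 × 0.03 = $81.97
Total deductions = $136.62 + $163.94 + $85.11 + $68.31 + $129.79 + $27.32 + $24.64 + $81.97 = $717.70
Net pay = $2732.38 − $717.70 = $2014.68

$2014.68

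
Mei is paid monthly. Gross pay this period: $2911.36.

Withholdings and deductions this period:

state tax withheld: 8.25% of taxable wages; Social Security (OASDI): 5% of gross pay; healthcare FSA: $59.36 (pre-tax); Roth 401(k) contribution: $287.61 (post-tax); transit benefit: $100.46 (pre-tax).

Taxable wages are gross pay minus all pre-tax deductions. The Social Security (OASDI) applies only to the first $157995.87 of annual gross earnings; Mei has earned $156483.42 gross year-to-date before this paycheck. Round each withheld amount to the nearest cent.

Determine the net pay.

Healthcare FSA: $59.36
Transit benefit: $100.46
Pre-tax total = $59.36 + $100.46 = $159.82
Taxable wages = $2911.36 − $159.82 = $2751.54
State tax withheld: $2751.54 × 0.0825 = $227.00
Social Security (OASDI): only $157995.87 − $156483.42 = $1512.45 of this check is subject → $1512.45 × 0.05 = $75.62
Roth 401(k) contribution: $287.61
Total deductions = $59.36 + $100.46 + $227.00 + $75.62 + $287.61 = $750.05
Net pay = $2911.36 − $750.05 = $2161.31

$2161.31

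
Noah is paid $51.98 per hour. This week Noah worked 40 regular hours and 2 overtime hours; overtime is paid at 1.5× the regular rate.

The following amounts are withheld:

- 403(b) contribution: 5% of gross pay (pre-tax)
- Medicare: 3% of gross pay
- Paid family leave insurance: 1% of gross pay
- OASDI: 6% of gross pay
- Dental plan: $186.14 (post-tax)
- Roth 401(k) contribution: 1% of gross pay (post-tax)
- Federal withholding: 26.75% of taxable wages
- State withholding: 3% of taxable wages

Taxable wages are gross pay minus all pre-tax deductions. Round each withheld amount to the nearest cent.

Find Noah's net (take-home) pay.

$1,059.68

Regular pay: 40 × $51.98 = $2,079.20
Overtime pay: 2 × $51.98 × 1.5 = $155.94
Gross pay = $2,079.20 + $155.94 = $2,235.14
403(b) contribution: $2,235.14 × 0.05 = $111.76
Taxable wages = $2,235.14 − $111.76 = $2,123.38
State withholding: $2,123.38 × 0.03 = $63.70
Federal withholding: $2,123.38 × 0.2675 = $568.00
OASDI: $2,235.14 × 0.06 = $134.11
Medicare: $2,235.14 × 0.03 = $67.05
Paid family leave insurance: $2,235.14 × 0.01 = $22.35
Roth 401(k) contribution: $2,235.14 × 0.01 = $22.35
Dental plan: $186.14
Total deductions = $111.76 + $63.70 + $568.00 + $134.11 + $67.05 + $22.35 + $22.35 + $186.14 = $1,175.46
Net pay = $2,235.14 − $1,175.46 = $1,059.68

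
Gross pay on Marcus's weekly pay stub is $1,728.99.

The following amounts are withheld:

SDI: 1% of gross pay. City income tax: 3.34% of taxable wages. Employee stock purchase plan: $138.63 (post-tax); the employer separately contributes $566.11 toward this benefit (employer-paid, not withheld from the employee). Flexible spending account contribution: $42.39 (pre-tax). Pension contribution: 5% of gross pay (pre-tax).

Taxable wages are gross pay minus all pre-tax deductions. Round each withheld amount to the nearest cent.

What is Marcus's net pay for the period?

Pension contribution: $1,728.99 × 0.05 = $86.45
Flexible spending account contribution: $42.39
Pre-tax total = $86.45 + $42.39 = $128.84
Taxable wages = $1,728.99 − $128.84 = $1,600.15
City income tax: $1,600.15 × 0.0334 = $53.45
SDI: $1,728.99 × 0.01 = $17.29
Employee stock purchase plan: $138.63
(Employer's $566.11 toward employee stock purchase plan is not withheld from the employee.)
Total deductions = $86.45 + $42.39 + $53.45 + $17.29 + $138.63 = $338.21
Net pay = $1,728.99 − $338.21 = $1,390.78

$1,390.78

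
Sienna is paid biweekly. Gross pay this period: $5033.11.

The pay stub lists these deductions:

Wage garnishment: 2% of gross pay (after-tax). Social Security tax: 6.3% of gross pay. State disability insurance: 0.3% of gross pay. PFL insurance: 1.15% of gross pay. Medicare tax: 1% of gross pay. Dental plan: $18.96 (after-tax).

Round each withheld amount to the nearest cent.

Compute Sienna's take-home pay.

PFL insurance: $5033.11 × 0.0115 = $57.88
State disability insurance: $5033.11 × 0.003 = $15.10
Medicare tax: $5033.11 × 0.01 = $50.33
Social Security tax: $5033.11 × 0.063 = $317.09
Dental plan: $18.96
Wage garnishment: $5033.11 × 0.02 = $100.66
Total deductions = $57.88 + $15.10 + $50.33 + $317.09 + $18.96 + $100.66 = $560.02
Net pay = $5033.11 − $560.02 = $4473.09

$4473.09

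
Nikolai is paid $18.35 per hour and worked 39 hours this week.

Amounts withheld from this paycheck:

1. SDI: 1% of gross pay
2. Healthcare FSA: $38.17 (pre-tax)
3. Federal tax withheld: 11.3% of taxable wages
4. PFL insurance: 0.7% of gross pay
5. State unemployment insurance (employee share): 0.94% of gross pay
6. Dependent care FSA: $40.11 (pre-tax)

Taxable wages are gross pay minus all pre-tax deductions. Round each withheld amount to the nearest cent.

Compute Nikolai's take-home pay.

Gross pay: 39 × $18.35 = $715.65
Dependent care FSA: $40.11
Healthcare FSA: $38.17
Pre-tax total = $40.11 + $38.17 = $78.28
Taxable wages = $715.65 − $78.28 = $637.37
Federal tax withheld: $637.37 × 0.113 = $72.02
SDI: $715.65 × 0.01 = $7.16
PFL insurance: $715.65 × 0.007 = $5.01
State unemployment insurance (employee share): $715.65 × 0.0094 = $6.73
Total deductions = $40.11 + $38.17 + $72.02 + $7.16 + $5.01 + $6.73 = $169.20
Net pay = $715.65 − $169.20 = $546.45

$546.45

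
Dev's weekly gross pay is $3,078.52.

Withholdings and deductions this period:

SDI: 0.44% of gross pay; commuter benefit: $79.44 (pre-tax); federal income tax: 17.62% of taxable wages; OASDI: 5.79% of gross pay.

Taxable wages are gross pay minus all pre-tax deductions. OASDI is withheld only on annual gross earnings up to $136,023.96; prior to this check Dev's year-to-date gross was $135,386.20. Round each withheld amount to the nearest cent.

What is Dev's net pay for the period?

Commuter benefit: $79.44
Taxable wages = $3,078.52 − $79.44 = $2,999.08
Federal income tax: $2,999.08 × 0.1762 = $528.44
OASDI: only $136,023.96 − $135,386.20 = $637.76 of this check is subject → $637.76 × 0.0579 = $36.93
SDI: $3,078.52 × 0.0044 = $13.55
Total deductions = $79.44 + $528.44 + $36.93 + $13.55 = $658.36
Net pay = $3,078.52 − $658.36 = $2,420.16

$2,420.16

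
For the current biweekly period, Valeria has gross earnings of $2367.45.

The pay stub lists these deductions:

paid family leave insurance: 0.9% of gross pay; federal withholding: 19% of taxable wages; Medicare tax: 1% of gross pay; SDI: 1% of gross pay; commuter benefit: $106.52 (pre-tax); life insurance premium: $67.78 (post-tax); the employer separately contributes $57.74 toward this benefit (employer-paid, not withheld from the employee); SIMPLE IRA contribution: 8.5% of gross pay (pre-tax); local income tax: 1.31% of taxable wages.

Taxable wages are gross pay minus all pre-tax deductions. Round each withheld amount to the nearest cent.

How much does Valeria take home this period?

$1504.95

Commuter benefit: $106.52
SIMPLE IRA contribution: $2367.45 × 0.085 = $201.23
Pre-tax total = $106.52 + $201.23 = $307.75
Taxable wages = $2367.45 − $307.75 = $2059.70
Federal withholding: $2059.70 × 0.19 = $391.34
Local income tax: $2059.70 × 0.0131 = $26.98
Paid family leave insurance: $2367.45 × 0.009 = $21.31
SDI: $2367.45 × 0.01 = $23.67
Medicare tax: $2367.45 × 0.01 = $23.67
Life insurance premium: $67.78
(Employer's $57.74 toward life insurance premium is not withheld from the employee.)
Total deductions = $106.52 + $201.23 + $391.34 + $26.98 + $21.31 + $23.67 + $23.67 + $67.78 = $862.50
Net pay = $2367.45 − $862.50 = $1504.95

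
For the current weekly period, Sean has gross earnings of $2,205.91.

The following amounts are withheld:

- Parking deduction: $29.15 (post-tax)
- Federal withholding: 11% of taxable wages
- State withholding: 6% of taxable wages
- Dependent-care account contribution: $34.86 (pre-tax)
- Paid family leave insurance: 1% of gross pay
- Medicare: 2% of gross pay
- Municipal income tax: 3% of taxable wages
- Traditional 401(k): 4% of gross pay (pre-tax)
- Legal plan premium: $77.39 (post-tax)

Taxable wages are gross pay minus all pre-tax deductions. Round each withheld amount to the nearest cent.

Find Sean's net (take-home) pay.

Traditional 401(k): $2,205.91 × 0.04 = $88.24
Dependent-care account contribution: $34.86
Pre-tax total = $88.24 + $34.86 = $123.10
Taxable wages = $2,205.91 − $123.10 = $2,082.81
Federal withholding: $2,082.81 × 0.11 = $229.11
Municipal income tax: $2,082.81 × 0.03 = $62.48
State withholding: $2,082.81 × 0.06 = $124.97
Paid family leave insurance: $2,205.91 × 0.01 = $22.06
Medicare: $2,205.91 × 0.02 = $44.12
Parking deduction: $29.15
Legal plan premium: $77.39
Total deductions = $88.24 + $34.86 + $229.11 + $62.48 + $124.97 + $22.06 + $44.12 + $29.15 + $77.39 = $712.38
Net pay = $2,205.91 − $712.38 = $1,493.53

$1,493.53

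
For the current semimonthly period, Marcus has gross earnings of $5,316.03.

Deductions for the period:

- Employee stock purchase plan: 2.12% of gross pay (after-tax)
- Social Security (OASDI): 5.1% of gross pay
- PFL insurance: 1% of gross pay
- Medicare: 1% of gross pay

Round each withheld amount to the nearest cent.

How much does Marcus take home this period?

$4,825.89

Social Security (OASDI): $5,316.03 × 0.051 = $271.12
PFL insurance: $5,316.03 × 0.01 = $53.16
Medicare: $5,316.03 × 0.01 = $53.16
Employee stock purchase plan: $5,316.03 × 0.0212 = $112.70
Total deductions = $271.12 + $53.16 + $53.16 + $112.70 = $490.14
Net pay = $5,316.03 − $490.14 = $4,825.89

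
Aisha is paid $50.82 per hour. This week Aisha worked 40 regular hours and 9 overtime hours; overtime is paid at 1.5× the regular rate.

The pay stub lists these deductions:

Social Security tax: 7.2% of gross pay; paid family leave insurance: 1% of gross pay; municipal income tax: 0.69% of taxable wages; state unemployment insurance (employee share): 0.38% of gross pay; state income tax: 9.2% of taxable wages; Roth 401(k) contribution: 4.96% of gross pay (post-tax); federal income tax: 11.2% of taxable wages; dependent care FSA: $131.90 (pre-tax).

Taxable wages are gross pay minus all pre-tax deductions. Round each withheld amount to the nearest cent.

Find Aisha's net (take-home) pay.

$1,673.24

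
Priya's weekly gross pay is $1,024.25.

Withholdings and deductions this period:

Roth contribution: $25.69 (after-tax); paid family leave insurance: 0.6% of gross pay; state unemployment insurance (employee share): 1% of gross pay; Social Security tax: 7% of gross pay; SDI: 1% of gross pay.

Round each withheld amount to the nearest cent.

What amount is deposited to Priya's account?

$900.23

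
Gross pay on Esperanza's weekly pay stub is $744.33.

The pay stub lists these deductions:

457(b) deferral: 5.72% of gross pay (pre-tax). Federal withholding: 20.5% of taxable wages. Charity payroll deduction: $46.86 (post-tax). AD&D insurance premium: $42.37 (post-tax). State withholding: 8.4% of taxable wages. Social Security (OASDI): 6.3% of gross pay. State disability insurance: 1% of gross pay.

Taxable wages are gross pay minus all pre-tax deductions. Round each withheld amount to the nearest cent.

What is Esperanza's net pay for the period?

457(b) deferral: $744.33 × 0.0572 = $42.58
Taxable wages = $744.33 − $42.58 = $701.75
State withholding: $701.75 × 0.084 = $58.95
Federal withholding: $701.75 × 0.205 = $143.86
Social Security (OASDI): $744.33 × 0.063 = $46.89
State disability insurance: $744.33 × 0.01 = $7.44
Charity payroll deduction: $46.86
AD&D insurance premium: $42.37
Total deductions = $42.58 + $58.95 + $143.86 + $46.89 + $7.44 + $46.86 + $42.37 = $388.95
Net pay = $744.33 − $388.95 = $355.38

$355.38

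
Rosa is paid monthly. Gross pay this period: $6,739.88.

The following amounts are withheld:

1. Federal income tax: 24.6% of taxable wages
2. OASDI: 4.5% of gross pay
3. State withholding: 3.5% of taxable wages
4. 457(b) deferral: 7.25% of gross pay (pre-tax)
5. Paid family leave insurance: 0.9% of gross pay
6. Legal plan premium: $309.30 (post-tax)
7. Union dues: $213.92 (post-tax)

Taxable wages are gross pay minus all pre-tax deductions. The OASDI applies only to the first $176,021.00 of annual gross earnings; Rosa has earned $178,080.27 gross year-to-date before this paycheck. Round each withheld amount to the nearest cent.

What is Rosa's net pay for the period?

$3,910.76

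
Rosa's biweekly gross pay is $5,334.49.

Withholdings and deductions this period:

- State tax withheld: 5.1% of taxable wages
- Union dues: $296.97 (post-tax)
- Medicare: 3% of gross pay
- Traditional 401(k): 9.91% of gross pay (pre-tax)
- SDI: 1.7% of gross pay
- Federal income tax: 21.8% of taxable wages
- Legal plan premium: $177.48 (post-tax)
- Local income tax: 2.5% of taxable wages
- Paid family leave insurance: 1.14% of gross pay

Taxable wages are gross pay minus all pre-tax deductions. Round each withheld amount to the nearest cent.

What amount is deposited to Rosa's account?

$2,606.94

Traditional 401(k): $5,334.49 × 0.0991 = $528.65
Taxable wages = $5,334.49 − $528.65 = $4,805.84
Local income tax: $4,805.84 × 0.025 = $120.15
Federal income tax: $4,805.84 × 0.218 = $1,047.67
State tax withheld: $4,805.84 × 0.051 = $245.10
Medicare: $5,334.49 × 0.03 = $160.03
SDI: $5,334.49 × 0.017 = $90.69
Paid family leave insurance: $5,334.49 × 0.0114 = $60.81
Union dues: $296.97
Legal plan premium: $177.48
Total deductions = $528.65 + $120.15 + $1,047.67 + $245.10 + $160.03 + $90.69 + $60.81 + $296.97 + $177.48 = $2,727.55
Net pay = $5,334.49 − $2,727.55 = $2,606.94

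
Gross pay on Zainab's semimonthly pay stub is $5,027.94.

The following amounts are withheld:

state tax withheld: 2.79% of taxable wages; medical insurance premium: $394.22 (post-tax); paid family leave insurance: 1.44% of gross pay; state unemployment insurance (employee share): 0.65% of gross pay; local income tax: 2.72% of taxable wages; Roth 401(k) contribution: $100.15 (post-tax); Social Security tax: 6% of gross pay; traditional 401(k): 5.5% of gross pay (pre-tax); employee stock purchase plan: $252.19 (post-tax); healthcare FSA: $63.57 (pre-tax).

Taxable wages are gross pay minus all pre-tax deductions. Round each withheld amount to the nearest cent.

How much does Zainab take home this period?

Traditional 401(k): $5,027.94 × 0.055 = $276.54
Healthcare FSA: $63.57
Pre-tax total = $276.54 + $63.57 = $340.11
Taxable wages = $5,027.94 − $340.11 = $4,687.83
State tax withheld: $4,687.83 × 0.0279 = $130.79
Local income tax: $4,687.83 × 0.0272 = $127.51
Paid family leave insurance: $5,027.94 × 0.0144 = $72.40
State unemployment insurance (employee share): $5,027.94 × 0.0065 = $32.68
Social Security tax: $5,027.94 × 0.06 = $301.68
Medical insurance premium: $394.22
Employee stock purchase plan: $252.19
Roth 401(k) contribution: $100.15
Total deductions = $276.54 + $63.57 + $130.79 + $127.51 + $72.40 + $32.68 + $301.68 + $394.22 + $252.19 + $100.15 = $1,751.73
Net pay = $5,027.94 − $1,751.73 = $3,276.21

$3,276.21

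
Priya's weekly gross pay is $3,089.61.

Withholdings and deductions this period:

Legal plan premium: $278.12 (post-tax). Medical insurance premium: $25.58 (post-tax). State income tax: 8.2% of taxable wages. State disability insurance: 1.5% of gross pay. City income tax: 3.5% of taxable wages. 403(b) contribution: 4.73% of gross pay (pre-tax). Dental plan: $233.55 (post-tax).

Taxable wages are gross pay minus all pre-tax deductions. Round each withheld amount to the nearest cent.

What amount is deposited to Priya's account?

403(b) contribution: $3,089.61 × 0.0473 = $146.14
Taxable wages = $3,089.61 − $146.14 = $2,943.47
City income tax: $2,943.47 × 0.035 = $103.02
State income tax: $2,943.47 × 0.082 = $241.36
State disability insurance: $3,089.61 × 0.015 = $46.34
Legal plan premium: $278.12
Medical insurance premium: $25.58
Dental plan: $233.55
Total deductions = $146.14 + $103.02 + $241.36 + $46.34 + $278.12 + $25.58 + $233.55 = $1,074.11
Net pay = $3,089.61 − $1,074.11 = $2,015.50

$2,015.50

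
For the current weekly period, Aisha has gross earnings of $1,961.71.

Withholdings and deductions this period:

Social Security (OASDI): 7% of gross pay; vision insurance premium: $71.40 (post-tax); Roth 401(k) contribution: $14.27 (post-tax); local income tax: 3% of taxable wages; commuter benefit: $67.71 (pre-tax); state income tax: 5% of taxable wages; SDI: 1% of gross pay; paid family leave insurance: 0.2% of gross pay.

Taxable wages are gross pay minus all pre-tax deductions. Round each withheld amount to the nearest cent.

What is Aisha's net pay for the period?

Commuter benefit: $67.71
Taxable wages = $1,961.71 − $67.71 = $1,894.00
State income tax: $1,894.00 × 0.05 = $94.70
Local income tax: $1,894.00 × 0.03 = $56.82
Social Security (OASDI): $1,961.71 × 0.07 = $137.32
Paid family leave insurance: $1,961.71 × 0.002 = $3.92
SDI: $1,961.71 × 0.01 = $19.62
Roth 401(k) contribution: $14.27
Vision insurance premium: $71.40
Total deductions = $67.71 + $94.70 + $56.82 + $137.32 + $3.92 + $19.62 + $14.27 + $71.40 = $465.76
Net pay = $1,961.71 − $465.76 = $1,495.95

$1,495.95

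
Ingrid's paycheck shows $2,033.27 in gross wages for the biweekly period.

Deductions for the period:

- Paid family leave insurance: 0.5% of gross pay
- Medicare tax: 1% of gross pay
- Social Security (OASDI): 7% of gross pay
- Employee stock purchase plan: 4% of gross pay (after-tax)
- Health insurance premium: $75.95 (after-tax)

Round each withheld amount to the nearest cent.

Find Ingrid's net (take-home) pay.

$1,703.16

Social Security (OASDI): $2,033.27 × 0.07 = $142.33
Paid family leave insurance: $2,033.27 × 0.005 = $10.17
Medicare tax: $2,033.27 × 0.01 = $20.33
Employee stock purchase plan: $2,033.27 × 0.04 = $81.33
Health insurance premium: $75.95
Total deductions = $142.33 + $10.17 + $20.33 + $81.33 + $75.95 = $330.11
Net pay = $2,033.27 − $330.11 = $1,703.16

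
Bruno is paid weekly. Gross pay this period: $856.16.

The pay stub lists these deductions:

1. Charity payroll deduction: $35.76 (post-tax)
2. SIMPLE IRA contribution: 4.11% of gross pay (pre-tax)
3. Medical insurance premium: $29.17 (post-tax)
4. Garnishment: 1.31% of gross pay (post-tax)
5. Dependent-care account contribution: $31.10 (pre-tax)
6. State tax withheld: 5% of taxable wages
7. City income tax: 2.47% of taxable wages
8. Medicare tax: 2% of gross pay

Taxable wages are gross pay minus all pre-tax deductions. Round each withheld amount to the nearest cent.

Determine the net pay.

$637.60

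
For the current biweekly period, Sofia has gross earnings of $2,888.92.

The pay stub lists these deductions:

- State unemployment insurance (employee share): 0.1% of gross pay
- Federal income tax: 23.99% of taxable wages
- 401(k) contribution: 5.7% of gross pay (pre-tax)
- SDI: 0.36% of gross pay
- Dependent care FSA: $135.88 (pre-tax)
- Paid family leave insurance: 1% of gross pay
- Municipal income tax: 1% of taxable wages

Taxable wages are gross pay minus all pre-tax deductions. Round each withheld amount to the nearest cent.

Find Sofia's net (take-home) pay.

Dependent care FSA: $135.88
401(k) contribution: $2,888.92 × 0.057 = $164.67
Pre-tax total = $135.88 + $164.67 = $300.55
Taxable wages = $2,888.92 − $300.55 = $2,588.37
Federal income tax: $2,588.37 × 0.2399 = $620.95
Municipal income tax: $2,588.37 × 0.01 = $25.88
SDI: $2,888.92 × 0.0036 = $10.40
Paid family leave insurance: $2,888.92 × 0.01 = $28.89
State unemployment insurance (employee share): $2,888.92 × 0.001 = $2.89
Total deductions = $135.88 + $164.67 + $620.95 + $25.88 + $10.40 + $28.89 + $2.89 = $989.56
Net pay = $2,888.92 − $989.56 = $1,899.36

$1,899.36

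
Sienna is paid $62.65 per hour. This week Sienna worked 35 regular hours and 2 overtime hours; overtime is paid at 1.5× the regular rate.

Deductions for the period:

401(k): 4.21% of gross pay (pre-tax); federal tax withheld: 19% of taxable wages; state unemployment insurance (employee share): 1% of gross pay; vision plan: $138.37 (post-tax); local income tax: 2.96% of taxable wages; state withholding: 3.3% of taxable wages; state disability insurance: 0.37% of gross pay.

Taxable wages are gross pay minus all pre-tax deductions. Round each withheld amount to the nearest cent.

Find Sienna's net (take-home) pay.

Regular pay: 35 × $62.65 = $2,192.75
Overtime pay: 2 × $62.65 × 1.5 = $187.95
Gross pay = $2,192.75 + $187.95 = $2,380.70
401(k): $2,380.70 × 0.0421 = $100.23
Taxable wages = $2,380.70 − $100.23 = $2,280.47
Federal tax withheld: $2,280.47 × 0.19 = $433.29
Local income tax: $2,280.47 × 0.0296 = $67.50
State withholding: $2,280.47 × 0.033 = $75.26
State disability insurance: $2,380.70 × 0.0037 = $8.81
State unemployment insurance (employee share): $2,380.70 × 0.01 = $23.81
Vision plan: $138.37
Total deductions = $100.23 + $433.29 + $67.50 + $75.26 + $8.81 + $23.81 + $138.37 = $847.27
Net pay = $2,380.70 − $847.27 = $1,533.43

$1,533.43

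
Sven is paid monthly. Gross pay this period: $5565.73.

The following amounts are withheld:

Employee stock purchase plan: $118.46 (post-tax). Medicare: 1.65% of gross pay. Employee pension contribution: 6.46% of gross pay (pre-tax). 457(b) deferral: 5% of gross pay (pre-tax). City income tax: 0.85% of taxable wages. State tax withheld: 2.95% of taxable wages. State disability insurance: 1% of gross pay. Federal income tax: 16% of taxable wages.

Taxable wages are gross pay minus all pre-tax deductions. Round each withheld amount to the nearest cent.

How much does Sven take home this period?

Employee pension contribution: $5565.73 × 0.0646 = $359.55
457(b) deferral: $5565.73 × 0.05 = $278.29
Pre-tax total = $359.55 + $278.29 = $637.84
Taxable wages = $5565.73 − $637.84 = $4927.89
State tax withheld: $4927.89 × 0.0295 = $145.37
Federal income tax: $4927.89 × 0.16 = $788.46
City income tax: $4927.89 × 0.0085 = $41.89
Medicare: $5565.73 × 0.0165 = $91.83
State disability insurance: $5565.73 × 0.01 = $55.66
Employee stock purchase plan: $118.46
Total deductions = $359.55 + $278.29 + $145.37 + $788.46 + $41.89 + $91.83 + $55.66 + $118.46 = $1879.51
Net pay = $5565.73 − $1879.51 = $3686.22

$3686.22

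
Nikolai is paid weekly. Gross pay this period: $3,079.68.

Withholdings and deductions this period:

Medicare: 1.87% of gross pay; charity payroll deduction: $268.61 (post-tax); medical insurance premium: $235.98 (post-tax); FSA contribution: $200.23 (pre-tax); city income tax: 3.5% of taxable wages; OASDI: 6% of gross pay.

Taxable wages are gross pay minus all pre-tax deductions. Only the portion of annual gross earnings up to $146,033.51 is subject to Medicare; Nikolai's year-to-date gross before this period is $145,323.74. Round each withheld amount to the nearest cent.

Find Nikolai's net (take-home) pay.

$2,076.03

FSA contribution: $200.23
Taxable wages = $3,079.68 − $200.23 = $2,879.45
City income tax: $2,879.45 × 0.035 = $100.78
OASDI: $3,079.68 × 0.06 = $184.78
Medicare: only $146,033.51 − $145,323.74 = $709.77 of this check is subject → $709.77 × 0.0187 = $13.27
Charity payroll deduction: $268.61
Medical insurance premium: $235.98
Total deductions = $200.23 + $100.78 + $184.78 + $13.27 + $268.61 + $235.98 = $1,003.65
Net pay = $3,079.68 − $1,003.65 = $2,076.03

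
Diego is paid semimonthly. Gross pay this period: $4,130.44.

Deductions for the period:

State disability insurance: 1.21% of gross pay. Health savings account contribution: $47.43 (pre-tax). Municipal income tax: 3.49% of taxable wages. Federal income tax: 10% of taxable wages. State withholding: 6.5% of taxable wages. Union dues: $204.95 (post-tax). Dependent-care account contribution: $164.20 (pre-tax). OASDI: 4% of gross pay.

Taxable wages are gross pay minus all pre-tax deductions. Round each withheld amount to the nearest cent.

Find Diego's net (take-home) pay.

Health savings account contribution: $47.43
Dependent-care account contribution: $164.20
Pre-tax total = $47.43 + $164.20 = $211.63
Taxable wages = $4,130.44 − $211.63 = $3,918.81
Municipal income tax: $3,918.81 × 0.0349 = $136.77
State withholding: $3,918.81 × 0.065 = $254.72
Federal income tax: $3,918.81 × 0.1 = $391.88
OASDI: $4,130.44 × 0.04 = $165.22
State disability insurance: $4,130.44 × 0.0121 = $49.98
Union dues: $204.95
Total deductions = $47.43 + $164.20 + $136.77 + $254.72 + $391.88 + $165.22 + $49.98 + $204.95 = $1,415.15
Net pay = $4,130.44 − $1,415.15 = $2,715.29

$2,715.29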